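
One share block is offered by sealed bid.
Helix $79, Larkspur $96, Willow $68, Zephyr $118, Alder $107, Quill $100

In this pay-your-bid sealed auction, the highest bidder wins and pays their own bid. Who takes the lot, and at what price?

Rule: the highest bidder wins and pays their own bid.
Bids ranked: 118 (Zephyr) > 107 (Alder) > 100 (Quill) > 96 (Larkspur) > 79 (Helix) > 68 (Willow)
Zephyr has the highest bid and pays exactly that: $118.

Zephyr pays $118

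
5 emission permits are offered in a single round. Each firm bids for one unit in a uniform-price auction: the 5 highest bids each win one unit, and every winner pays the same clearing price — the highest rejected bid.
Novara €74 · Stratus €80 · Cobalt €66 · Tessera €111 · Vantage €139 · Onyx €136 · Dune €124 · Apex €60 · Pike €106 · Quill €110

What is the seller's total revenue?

Sorting: 139 (Vantage), 136 (Onyx), 124 (Dune), 111 (Tessera), 110 (Quill), 106 (Pike), 80 (Stratus), …
Top 5: Vantage, Onyx, Dune, Tessera, Quill.
First losing bid is Pike's €106, which sets the uniform price.
Total revenue = 5 × €106 = €530.

Total revenue: €530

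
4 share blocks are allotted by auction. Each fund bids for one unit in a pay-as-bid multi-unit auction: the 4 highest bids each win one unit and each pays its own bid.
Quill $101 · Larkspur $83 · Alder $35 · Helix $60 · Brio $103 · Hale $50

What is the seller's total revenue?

Bids ranked high→low: 103 (Brio), 101 (Quill), 83 (Larkspur), 60 (Helix), 50 (Hale), 35 (Alder)
The 4 highest are Brio, Quill, Larkspur, Helix.
Total revenue = 103 + 101 + 83 + 60 = $347.

Total revenue: $347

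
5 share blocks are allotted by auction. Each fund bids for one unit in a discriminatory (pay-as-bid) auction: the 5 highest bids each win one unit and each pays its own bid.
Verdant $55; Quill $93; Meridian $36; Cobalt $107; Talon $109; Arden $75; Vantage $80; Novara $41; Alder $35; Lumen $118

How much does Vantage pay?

Vantage pays $80

Sorting: 118 (Lumen), 109 (Talon), 107 (Cobalt), 93 (Quill), 80 (Vantage), 75 (Arden), 55 (Verdant), …
The 5 highest are Lumen, Talon, Cobalt, Quill, Vantage.
Vantage wins → own bid $80.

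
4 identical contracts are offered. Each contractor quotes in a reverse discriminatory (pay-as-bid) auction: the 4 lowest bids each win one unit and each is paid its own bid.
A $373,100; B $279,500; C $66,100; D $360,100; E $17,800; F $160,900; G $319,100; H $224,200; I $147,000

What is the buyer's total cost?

Ordering the bids: 17,800 (E), 66,100 (C), 147,000 (I), 160,900 (F), 224,200 (H), 279,500 (B), …
Winners (4 units): E, C, I, F.
Total cost = 17,800 + 66,100 + 147,000 + 160,900 = $391,800.

Total cost: $391,800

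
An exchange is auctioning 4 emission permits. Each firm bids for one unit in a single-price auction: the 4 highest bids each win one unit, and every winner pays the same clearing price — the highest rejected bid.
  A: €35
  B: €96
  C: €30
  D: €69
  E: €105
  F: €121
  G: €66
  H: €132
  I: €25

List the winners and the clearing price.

H, F, E, B; each pays €69

Sorting: 132 (H), 121 (F), 105 (E), 96 (B), 69 (D), 66 (G), …
The 4 highest are H, F, E, B.
Highest unsuccessful bid: €69 → clearing price.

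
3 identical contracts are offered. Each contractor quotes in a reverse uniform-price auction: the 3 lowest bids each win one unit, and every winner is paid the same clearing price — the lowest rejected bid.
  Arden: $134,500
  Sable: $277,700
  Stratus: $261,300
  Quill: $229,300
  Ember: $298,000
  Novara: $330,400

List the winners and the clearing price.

Ordering the bids: 134,500 (Arden), 229,300 (Quill), 261,300 (Stratus), 277,700 (Sable), 298,000 (Ember), …
Winners (3 units): Arden, Quill, Stratus.
First losing bid is Sable's $277,700, which sets the uniform price.

Arden, Quill, Stratus; each is paid $277,700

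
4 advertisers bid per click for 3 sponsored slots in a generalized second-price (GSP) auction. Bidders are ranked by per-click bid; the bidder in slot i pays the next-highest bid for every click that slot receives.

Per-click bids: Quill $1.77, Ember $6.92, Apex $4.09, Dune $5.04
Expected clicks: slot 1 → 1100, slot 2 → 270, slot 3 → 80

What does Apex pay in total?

Apex pays $141.60

Ranked by bid: $6.92 (Ember) > $5.04 (Dune) > $4.09 (Apex) > $1.77 (Quill)
Apex holds slot 3 → pays next bid $1.77 × 80 clicks = $141.60.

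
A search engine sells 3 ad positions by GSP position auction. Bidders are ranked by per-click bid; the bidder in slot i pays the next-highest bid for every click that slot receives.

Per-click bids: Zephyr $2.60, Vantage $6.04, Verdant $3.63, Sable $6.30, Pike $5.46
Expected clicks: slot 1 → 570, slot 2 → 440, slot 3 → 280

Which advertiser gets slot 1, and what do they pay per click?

Per-click bids in order: $6.30 (Sable) > $6.04 (Vantage) > $5.46 (Pike) > $3.63 (Verdant) > …
Slot 1 goes to the first-ranked bidder, Sable, who pays the next bid down: $6.04/click.

Sable; $6.04 per click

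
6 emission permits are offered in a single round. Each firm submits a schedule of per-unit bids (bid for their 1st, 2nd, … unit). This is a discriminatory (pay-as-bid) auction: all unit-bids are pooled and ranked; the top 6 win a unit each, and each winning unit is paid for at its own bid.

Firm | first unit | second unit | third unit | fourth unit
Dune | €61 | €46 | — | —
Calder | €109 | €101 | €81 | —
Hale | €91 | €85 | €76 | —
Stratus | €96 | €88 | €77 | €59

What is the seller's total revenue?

Pooled unit-bids ranked (top 6): 109 (Calder-1), 101 (Calder-2), 96 (Stratus-1), 91 (Hale-1), 88 (Stratus-2), 85 (Hale-2)
Next rejected bid: €81 (not a price — pay-as-bid).
Each winning unit pays its own bid.
Revenue = 109 + 101 + 96 + 91 + 88 + 85 = €570.

Total revenue: €570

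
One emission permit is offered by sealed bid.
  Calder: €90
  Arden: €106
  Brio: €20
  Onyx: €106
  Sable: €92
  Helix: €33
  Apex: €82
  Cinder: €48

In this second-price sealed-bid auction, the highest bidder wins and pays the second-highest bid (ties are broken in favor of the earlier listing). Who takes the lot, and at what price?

Arden pays €106

Bids in order: 106 (Arden) > 106 (Onyx) > 92 (Sable) > 90 (Calder) > 82 (Apex) > 48 (Cinder) > …
Arden and Onyx tie at €106; tie-break gives it to Arden.
Arden wins with the highest bid; price is set by the runner-up at €106.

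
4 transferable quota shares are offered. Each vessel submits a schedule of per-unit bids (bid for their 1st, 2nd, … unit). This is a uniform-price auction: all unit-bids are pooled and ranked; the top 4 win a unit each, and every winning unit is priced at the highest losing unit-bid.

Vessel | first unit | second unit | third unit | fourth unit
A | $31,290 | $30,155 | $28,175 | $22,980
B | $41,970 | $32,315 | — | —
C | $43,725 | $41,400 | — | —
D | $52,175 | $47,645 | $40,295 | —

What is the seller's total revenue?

Merging the schedules and taking the best 4: 52,175 (D-1), 47,645 (D-2), 43,725 (C-1), 41,970 (B-1)
The (k+1)-th unit-bid is $41,400.
Allocation: B 1, C 1, D 2. Every unit priced at $41,400.
Revenue = 4 × 41,400 = $165,600.

Total revenue: $165,600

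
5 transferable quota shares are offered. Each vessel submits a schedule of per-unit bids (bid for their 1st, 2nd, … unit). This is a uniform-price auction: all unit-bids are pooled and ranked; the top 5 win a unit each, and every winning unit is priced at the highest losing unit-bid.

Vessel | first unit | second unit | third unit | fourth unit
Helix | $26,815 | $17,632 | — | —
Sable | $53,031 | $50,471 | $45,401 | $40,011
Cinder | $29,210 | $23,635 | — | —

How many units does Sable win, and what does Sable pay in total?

Pooled unit-bids ranked (top 5): 53,031 (Sable-1), 50,471 (Sable-2), 45,401 (Sable-3), 40,011 (Sable-4), 29,210 (Cinder-1)
First bid not allocated: $26,815.
Sable wins 4 unit(s) at $26,815 each.

Sable: 4 units, pays $107,260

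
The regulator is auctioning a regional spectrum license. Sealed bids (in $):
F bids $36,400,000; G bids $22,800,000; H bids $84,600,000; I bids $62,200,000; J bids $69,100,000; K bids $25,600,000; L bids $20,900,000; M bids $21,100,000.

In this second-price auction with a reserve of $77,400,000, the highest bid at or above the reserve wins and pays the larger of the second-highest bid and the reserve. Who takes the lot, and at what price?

H pays $77,400,000

Rule: the highest bid at or above the reserve wins and pays the larger of the second-highest bid and the reserve.
Sorting bids: 84,600,000 (H) > 69,100,000 (J) > 62,200,000 (I) > 36,400,000 (F) > 25,600,000 (K) > 22,800,000 (G) > …
Highest eligible bid: H at $84,600,000.
max(second-highest $69,100,000, reserve $77,400,000) = $77,400,000.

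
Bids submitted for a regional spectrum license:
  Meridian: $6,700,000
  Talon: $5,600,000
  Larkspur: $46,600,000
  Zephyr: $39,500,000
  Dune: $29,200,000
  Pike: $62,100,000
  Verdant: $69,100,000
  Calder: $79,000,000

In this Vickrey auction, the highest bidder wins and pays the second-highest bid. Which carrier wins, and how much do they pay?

Sorting bids: 79,000,000 (Calder) > 69,100,000 (Verdant) > 62,100,000 (Pike) > 46,600,000 (Larkspur) > 39,500,000 (Zephyr) > 29,200,000 (Dune) > …
Second-price: Calder pays Verdant's bid of $69,100,000.

Calder pays $69,100,000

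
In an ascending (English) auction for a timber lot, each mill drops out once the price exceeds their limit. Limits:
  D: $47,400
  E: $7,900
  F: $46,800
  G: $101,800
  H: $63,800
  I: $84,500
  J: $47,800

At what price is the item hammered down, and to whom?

Limits in order: 101,800 (G) > 84,500 (I) > 63,800 (H) > 47,800 (J) > 47,400 (D) > 46,800 (F) > …
Bidding ends when I exits at $84,500; G takes it.

G wins at $84,500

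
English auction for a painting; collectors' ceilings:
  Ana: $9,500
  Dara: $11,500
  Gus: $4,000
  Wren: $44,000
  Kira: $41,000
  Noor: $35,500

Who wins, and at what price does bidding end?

Wren wins at $41,000

Sorting limits: 44,000 (Wren) > 41,000 (Kira) > 35,500 (Noor) > 11,500 (Dara) > 9,500 (Ana) > 4,000 (Gus)
Bidding ends when Kira exits at $41,000; Wren takes it.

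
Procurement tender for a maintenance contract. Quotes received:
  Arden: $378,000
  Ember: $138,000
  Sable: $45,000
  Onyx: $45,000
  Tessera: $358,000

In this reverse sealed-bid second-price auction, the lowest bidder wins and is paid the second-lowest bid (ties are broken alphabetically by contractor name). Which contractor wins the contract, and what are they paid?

Onyx is paid $45,000

Reverse sealed-bid second-price auction: the lowest bidder wins and is paid the second-lowest bid.
Sorting bids: 45,000 (Onyx) < 45,000 (Sable) < 138,000 (Ember) < 358,000 (Tessera) < 378,000 (Arden)
Tie at $45,000 → Onyx wins by tie-break.
Second-price: Onyx is paid Sable's bid of $45,000.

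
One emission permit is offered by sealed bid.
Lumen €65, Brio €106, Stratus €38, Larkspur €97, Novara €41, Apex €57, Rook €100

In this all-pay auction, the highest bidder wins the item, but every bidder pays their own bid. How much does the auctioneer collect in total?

Total revenue: €504

Rule: the highest bidder wins the item, but every bidder pays their own bid.
Bids ranked: 106 (Brio) > 100 (Rook) > 97 (Larkspur) > 65 (Lumen) > 57 (Apex) > 41 (Novara) > …
Brio wins with the top bid; all bids are sunk regardless.
Every bidder forfeits their bid regardless of winning.
Revenue = 65 + 106 + 38 + 97 + 41 + 57 + 100 = €504.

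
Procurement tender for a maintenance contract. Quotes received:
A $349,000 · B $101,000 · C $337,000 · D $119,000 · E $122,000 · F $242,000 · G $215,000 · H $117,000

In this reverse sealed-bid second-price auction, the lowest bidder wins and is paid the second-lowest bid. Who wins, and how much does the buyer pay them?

B is paid $117,000

Rule: the lowest bidder wins and is paid the second-lowest bid.
Sorting bids: 101,000 (B) < 117,000 (H) < 119,000 (D) < 122,000 (E) < 215,000 (G) < 242,000 (F) < …
Second-price: B is paid H's bid of $117,000.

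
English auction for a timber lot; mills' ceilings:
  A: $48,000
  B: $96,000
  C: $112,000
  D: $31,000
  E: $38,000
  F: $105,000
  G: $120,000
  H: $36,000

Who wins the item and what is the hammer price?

Limits in order: 120,000 (G) > 112,000 (C) > 105,000 (F) > 96,000 (B) > 48,000 (A) > 38,000 (E) > …
Bidding ends when C exits at $112,000; G takes it.

G wins at $112,000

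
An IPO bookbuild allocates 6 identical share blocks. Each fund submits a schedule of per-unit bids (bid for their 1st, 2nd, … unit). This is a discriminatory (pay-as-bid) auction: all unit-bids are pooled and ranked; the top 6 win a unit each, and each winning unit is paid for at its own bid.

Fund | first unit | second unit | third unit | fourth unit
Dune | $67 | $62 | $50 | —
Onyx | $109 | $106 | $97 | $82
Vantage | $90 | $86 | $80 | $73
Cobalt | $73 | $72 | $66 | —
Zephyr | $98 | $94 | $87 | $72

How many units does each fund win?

Merging the schedules and taking the best 6: 109 (Onyx-1), 106 (Onyx-2), 98 (Zephyr-1), 97 (Onyx-3), 94 (Zephyr-2), 90 (Vantage-1)
Next rejected bid: $87 (not a price — pay-as-bid).
Allocation: Onyx 3, Vantage 1, Zephyr 2.

Onyx 3, Vantage 1, Zephyr 2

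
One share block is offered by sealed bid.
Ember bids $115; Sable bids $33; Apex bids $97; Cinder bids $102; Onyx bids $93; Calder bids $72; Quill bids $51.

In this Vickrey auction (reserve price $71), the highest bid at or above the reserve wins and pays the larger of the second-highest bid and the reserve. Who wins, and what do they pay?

Bids ranked: 115 (Ember) > 102 (Cinder) > 97 (Apex) > 93 (Onyx) > 72 (Calder) > 51 (Quill) > …
Ember has the top bid at or above the reserve ($115).
max(second-highest $102, reserve $71) = $102; the reserve does not bind.

Ember pays $102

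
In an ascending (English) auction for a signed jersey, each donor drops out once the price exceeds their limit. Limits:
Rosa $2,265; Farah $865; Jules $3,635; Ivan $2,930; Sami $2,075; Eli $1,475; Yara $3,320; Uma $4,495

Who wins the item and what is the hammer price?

Uma wins at $3,635

Ascending (English) auction: the price rises until one bidder remains; the winner pays the price at which the last rival dropped out.
Limits ranked: 4,495 (Uma) > 3,635 (Jules) > 3,320 (Yara) > 2,930 (Ivan) > 2,265 (Rosa) > 2,075 (Sami) > …
Once the price passes $3,635, only Uma is left; the hammer falls at Jules's limit of $3,635.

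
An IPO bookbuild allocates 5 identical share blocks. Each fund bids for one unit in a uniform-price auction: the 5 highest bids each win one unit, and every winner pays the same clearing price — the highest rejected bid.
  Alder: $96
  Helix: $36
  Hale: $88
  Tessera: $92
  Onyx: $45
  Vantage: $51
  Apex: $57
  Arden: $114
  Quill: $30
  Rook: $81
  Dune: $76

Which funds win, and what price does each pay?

Sorting: 114 (Arden), 96 (Alder), 92 (Tessera), 88 (Hale), 81 (Rook), 76 (Dune), 57 (Apex), …
Winners (5 units): Arden, Alder, Tessera, Hale, Rook.
First losing bid is Dune's $76, which sets the uniform price.

Arden, Alder, Tessera, Hale, Rook; each pays $76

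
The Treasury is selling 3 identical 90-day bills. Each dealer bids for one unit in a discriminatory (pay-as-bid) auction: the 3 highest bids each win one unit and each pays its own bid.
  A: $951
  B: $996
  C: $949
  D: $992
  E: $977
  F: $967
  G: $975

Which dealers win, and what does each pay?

Bids ranked high→low: 996 (B), 992 (D), 977 (E), 975 (G), 967 (F), …
Top 3: B, D, E.
Each winner pays its own bid: B $996, D $992, E $977.

B $996, D $992, E $977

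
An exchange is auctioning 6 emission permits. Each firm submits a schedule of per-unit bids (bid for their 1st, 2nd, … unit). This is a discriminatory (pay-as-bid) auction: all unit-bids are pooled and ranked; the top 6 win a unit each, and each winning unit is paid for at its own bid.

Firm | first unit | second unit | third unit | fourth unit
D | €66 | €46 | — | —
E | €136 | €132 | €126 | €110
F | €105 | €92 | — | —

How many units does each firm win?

E 4, F 2

All unit-bids, highest first — top 6: 136 (E-1), 132 (E-2), 126 (E-3), 110 (E-4), 105 (F-1), 92 (F-2)
Next rejected bid: €66 (not a price — pay-as-bid).
Allocation: E 4, F 2.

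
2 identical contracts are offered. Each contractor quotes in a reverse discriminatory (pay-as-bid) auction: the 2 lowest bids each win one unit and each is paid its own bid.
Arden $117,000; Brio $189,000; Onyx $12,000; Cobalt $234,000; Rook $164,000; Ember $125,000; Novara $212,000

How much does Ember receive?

Ember is paid $0

Bids ranked low→high: 12,000 (Onyx), 117,000 (Arden), 125,000 (Ember), 164,000 (Rook), …
The 2 lowest are Onyx, Arden.
Ember does not win → $0.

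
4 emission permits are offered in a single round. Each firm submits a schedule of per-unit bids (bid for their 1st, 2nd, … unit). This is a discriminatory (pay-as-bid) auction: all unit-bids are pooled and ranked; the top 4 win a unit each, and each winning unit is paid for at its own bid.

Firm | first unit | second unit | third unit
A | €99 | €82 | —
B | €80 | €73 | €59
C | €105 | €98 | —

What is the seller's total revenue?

Pooled unit-bids ranked (top 4): 105 (C-1), 99 (A-1), 98 (C-2), 82 (A-2)
Next rejected bid: €80 (not a price — pay-as-bid).
Each winning unit pays its own bid.
Revenue = 105 + 99 + 98 + 82 = €384.

Total revenue: €384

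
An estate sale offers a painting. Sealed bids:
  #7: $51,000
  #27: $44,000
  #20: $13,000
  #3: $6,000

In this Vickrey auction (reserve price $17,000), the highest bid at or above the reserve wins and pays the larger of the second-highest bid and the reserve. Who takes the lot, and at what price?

Bids in order: 51,000 (#7) > 44,000 (#27) > 13,000 (#20) > 6,000 (#3)
Highest eligible bid: #7 at $51,000.
max(second-highest $44,000, reserve $17,000) = $44,000; the reserve does not bind.

#7 pays $44,000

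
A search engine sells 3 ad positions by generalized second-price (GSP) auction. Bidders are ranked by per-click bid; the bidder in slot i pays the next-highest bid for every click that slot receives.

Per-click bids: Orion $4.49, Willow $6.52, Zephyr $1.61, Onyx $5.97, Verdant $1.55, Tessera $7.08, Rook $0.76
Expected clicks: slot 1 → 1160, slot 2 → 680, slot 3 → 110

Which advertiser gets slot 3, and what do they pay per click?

Onyx; $4.49 per click

Ranked by bid: $7.08 (Tessera) > $6.52 (Willow) > $5.97 (Onyx) > $4.49 (Orion) > …
Slot 3 goes to the third-ranked bidder, Onyx, who pays the next bid down: $4.49/click.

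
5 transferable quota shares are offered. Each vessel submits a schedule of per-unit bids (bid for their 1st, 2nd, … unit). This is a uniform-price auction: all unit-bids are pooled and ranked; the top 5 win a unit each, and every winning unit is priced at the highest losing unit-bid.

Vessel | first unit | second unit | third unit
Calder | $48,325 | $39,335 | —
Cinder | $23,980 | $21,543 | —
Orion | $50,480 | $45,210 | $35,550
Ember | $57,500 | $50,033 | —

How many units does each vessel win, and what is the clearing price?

Pooled unit-bids ranked (top 5): 57,500 (Ember-1), 50,480 (Orion-1), 50,033 (Ember-2), 48,325 (Calder-1), 45,210 (Orion-2)
First bid not allocated: $39,335.
Allocation: Calder 1, Ember 2, Orion 2.

Calder 1, Ember 2, Orion 2; clearing price $39,335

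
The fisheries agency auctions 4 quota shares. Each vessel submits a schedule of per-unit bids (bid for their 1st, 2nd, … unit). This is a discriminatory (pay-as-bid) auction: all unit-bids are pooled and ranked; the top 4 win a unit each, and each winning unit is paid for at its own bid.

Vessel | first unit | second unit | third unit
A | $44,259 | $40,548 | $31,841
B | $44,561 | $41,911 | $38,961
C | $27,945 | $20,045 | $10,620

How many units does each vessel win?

A 2, B 2

Pooled unit-bids ranked (top 4): 44,561 (B-1), 44,259 (A-1), 41,911 (B-2), 40,548 (A-2)
Next rejected bid: $38,961 (not a price — pay-as-bid).
Allocation: A 2, B 2.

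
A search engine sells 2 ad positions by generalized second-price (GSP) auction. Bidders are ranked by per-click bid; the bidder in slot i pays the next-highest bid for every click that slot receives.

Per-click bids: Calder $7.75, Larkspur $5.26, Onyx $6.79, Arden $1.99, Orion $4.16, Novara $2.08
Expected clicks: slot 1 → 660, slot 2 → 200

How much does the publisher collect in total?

Total revenue: $5533.40

Per-click bids in order: $7.75 (Calder) > $6.79 (Onyx) > $5.26 (Larkspur) > …
Slot 1: Calder pays $6.79 × 660 = $4481.40
Slot 2: Onyx pays $5.26 × 200 = $1052.00
Total = $5533.40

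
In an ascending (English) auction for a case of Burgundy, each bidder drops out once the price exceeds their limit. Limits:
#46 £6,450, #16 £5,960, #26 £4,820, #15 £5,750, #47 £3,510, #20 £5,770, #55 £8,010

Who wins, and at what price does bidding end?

#55 wins at £6,450

Limits in order: 8,010 (#55) > 6,450 (#46) > 5,960 (#16) > 5,770 (#20) > 5,750 (#15) > 4,820 (#26) > …
Bidding ends when #46 exits at £6,450; #55 takes it.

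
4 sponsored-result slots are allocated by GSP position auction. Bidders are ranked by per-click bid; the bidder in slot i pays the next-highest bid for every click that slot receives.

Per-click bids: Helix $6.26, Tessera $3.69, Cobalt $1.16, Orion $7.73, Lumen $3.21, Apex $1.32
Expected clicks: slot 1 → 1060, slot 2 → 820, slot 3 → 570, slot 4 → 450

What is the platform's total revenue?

Total revenue: $12085.10

Per-click bids in order: $7.73 (Orion) > $6.26 (Helix) > $3.69 (Tessera) > $3.21 (Lumen) > $1.32 (Apex) > …
Slot 1: Orion pays $6.26 × 1060 = $6635.60
Slot 2: Helix pays $3.69 × 820 = $3025.80
Slot 3: Tessera pays $3.21 × 570 = $1829.70
Slot 4: Lumen pays $1.32 × 450 = $594.00
Total = $12085.10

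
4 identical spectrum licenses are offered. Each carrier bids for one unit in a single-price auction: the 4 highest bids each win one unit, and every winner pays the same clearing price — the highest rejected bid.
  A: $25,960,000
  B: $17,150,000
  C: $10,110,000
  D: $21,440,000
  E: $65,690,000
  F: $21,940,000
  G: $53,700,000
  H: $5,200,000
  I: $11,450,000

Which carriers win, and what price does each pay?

E, G, A, F; each pays $21,440,000

Bids ranked high→low: 65,690,000 (E), 53,700,000 (G), 25,960,000 (A), 21,940,000 (F), 21,440,000 (D), 17,150,000 (B), …
Winners (4 units): E, G, A, F.
Clearing price = highest rejected bid = $21,440,000.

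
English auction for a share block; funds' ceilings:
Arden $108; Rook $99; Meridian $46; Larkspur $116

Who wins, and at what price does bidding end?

Larkspur wins at $108

Limits ranked: 116 (Larkspur) > 108 (Arden) > 99 (Rook) > 46 (Meridian)
Arden is the last rival to drop out, at $108; Larkspur remains and wins at that price.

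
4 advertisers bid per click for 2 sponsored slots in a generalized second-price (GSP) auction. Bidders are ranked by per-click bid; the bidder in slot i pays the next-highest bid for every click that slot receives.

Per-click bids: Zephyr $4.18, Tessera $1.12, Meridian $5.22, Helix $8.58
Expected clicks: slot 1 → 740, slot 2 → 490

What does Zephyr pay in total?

Zephyr pays $0.00

Per-click bids in order: $8.58 (Helix) > $5.22 (Meridian) > $4.18 (Zephyr) > …
Zephyr ranks below slot 2 → no slot, pays nothing.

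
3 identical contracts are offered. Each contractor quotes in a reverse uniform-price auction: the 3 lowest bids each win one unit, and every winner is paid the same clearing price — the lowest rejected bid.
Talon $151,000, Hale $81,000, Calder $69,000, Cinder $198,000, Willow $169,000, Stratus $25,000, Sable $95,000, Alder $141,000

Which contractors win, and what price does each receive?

Stratus, Calder, Hale; each is paid $95,000

Bids ranked low→high: 25,000 (Stratus), 69,000 (Calder), 81,000 (Hale), 95,000 (Sable), 141,000 (Alder), …
Winners (3 units): Stratus, Calder, Hale.
Clearing price = lowest rejected bid = $95,000.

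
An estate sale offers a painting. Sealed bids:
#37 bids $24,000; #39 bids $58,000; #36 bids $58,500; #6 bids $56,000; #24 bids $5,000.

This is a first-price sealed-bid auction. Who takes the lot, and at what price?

#36 pays $58,500

Bids in order: 58,500 (#36) > 58,000 (#39) > 56,000 (#6) > 24,000 (#37) > 5,000 (#24)
#36 is highest → pays own bid, $58,500.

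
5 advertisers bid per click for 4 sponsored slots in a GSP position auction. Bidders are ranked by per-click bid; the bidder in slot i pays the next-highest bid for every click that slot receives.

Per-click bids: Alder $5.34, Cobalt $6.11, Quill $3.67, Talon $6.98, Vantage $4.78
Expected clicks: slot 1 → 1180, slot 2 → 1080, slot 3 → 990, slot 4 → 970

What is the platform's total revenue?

Total revenue: $21269.10

Per-click bids in order: $6.98 (Talon) > $6.11 (Cobalt) > $5.34 (Alder) > $4.78 (Vantage) > $3.67 (Quill)
Slot 1: Talon pays $6.11 × 1180 = $7209.80
Slot 2: Cobalt pays $5.34 × 1080 = $5767.20
Slot 3: Alder pays $4.78 × 990 = $4732.20
Slot 4: Vantage pays $3.67 × 970 = $3559.90
Total = $21269.10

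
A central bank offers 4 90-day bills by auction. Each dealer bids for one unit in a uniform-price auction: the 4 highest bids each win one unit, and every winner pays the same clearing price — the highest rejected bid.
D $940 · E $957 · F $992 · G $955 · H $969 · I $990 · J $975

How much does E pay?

Ordering the bids: 992 (F), 990 (I), 975 (J), 969 (H), 957 (E), 955 (G), …
Winners (4 units): F, I, J, H.
Clearing price = highest rejected bid = $957.
E does not win → pays $0.

E pays $0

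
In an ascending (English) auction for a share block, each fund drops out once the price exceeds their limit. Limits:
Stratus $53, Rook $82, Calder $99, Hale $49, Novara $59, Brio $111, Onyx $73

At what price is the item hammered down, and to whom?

Limits ranked: 111 (Brio) > 99 (Calder) > 82 (Rook) > 73 (Onyx) > 59 (Novara) > 53 (Stratus) > …
Once the price passes $99, only Brio is left; the hammer falls at Calder's limit of $99.

Brio wins at $99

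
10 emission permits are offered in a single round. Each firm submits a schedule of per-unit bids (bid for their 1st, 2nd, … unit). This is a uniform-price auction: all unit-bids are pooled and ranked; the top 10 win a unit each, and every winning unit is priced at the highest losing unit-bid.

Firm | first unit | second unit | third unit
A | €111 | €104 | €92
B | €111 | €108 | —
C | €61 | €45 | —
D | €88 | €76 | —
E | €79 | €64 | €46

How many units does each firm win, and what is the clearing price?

Pooled unit-bids ranked (top 10): 111 (A-1), 111 (B-1), 108 (B-2), 104 (A-2), 92 (A-3), 88 (D-1), 79 (E-1), 76 (D-2), 64 (E-2), 61 (C-1)
Highest rejected unit-bid = €46.
Allocation: A 3, B 2, C 1, D 2, E 2.

A 3, B 2, C 1, D 2, E 2; clearing price €46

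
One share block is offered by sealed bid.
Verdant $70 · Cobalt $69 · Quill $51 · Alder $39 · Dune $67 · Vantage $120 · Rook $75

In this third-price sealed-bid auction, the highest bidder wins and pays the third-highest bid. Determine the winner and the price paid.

Bids in order: 120 (Vantage) > 75 (Rook) > 70 (Verdant) > 69 (Cobalt) > 67 (Dune) > 51 (Quill) > …
Vantage wins; payment is bid #3 in the ranking = $70.

Vantage pays $70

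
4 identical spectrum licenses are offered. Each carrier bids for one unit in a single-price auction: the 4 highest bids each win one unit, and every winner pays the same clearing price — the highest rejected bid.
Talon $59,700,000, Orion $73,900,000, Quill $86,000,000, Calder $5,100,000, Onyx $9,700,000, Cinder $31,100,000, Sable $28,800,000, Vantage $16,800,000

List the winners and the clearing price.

Bids ranked high→low: 86,000,000 (Quill), 73,900,000 (Orion), 59,700,000 (Talon), 31,100,000 (Cinder), 28,800,000 (Sable), 16,800,000 (Vantage), …
Winners (4 units): Quill, Orion, Talon, Cinder.
Highest unsuccessful bid: $28,800,000 → clearing price.

Quill, Orion, Talon, Cinder; each pays $28,800,000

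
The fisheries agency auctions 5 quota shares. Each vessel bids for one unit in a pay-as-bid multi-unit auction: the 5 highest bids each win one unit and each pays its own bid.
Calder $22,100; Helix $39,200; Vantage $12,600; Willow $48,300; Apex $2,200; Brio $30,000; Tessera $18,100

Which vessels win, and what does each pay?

Bids ranked high→low: 48,300 (Willow), 39,200 (Helix), 30,000 (Brio), 22,100 (Calder), 18,100 (Tessera), 12,600 (Vantage), 2,200 (Apex)
Winners (5 units): Willow, Helix, Brio, Calder, Tessera.
Each winner pays its own bid: Willow $48,300, Helix $39,200, Brio $30,000, Calder $22,100, Tessera $18,100.

Willow $48,300, Helix $39,200, Brio $30,000, Calder $22,100, Tessera $18,100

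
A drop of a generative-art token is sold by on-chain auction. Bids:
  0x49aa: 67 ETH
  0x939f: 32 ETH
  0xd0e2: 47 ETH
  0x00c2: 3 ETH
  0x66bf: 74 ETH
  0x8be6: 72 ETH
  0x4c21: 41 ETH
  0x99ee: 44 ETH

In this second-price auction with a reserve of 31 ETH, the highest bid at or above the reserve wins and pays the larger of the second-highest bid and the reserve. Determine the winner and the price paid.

Second-price auction with a reserve of 31 ETH: the highest bid at or above the reserve wins and pays the larger of the second-highest bid and the reserve.
Bids in order: 74 (0x66bf) > 72 (0x8be6) > 67 (0x49aa) > 47 (0xd0e2) > 44 (0x99ee) > 41 (0x4c21) > …
Highest eligible bid: 0x66bf at 74 ETH.
Second-highest bid 72 ETH exceeds the reserve 31 ETH → payment 72 ETH.

0x66bf pays 72 ETH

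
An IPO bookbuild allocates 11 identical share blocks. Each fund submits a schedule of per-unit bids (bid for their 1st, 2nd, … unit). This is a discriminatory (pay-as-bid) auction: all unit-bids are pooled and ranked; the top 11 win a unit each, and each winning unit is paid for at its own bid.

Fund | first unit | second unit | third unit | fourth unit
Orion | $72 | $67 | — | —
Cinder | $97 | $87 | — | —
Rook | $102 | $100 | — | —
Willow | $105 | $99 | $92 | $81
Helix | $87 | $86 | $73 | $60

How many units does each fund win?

All unit-bids, highest first — top 11: 105 (Willow-1), 102 (Rook-1), 100 (Rook-2), 99 (Willow-2), 97 (Cinder-1), 92 (Willow-3), 87 (Cinder-2), 87 (Helix-1), 86 (Helix-2), 81 (Willow-4), 73 (Helix-3)
Next rejected bid: $72 (not a price — pay-as-bid).
Allocation: Cinder 2, Helix 3, Rook 2, Willow 4.

Cinder 2, Helix 3, Rook 2, Willow 4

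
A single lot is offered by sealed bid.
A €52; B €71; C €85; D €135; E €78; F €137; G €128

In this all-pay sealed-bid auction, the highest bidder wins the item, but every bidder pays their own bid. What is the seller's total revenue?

Total revenue: €686

All-pay sealed-bid auction: the highest bidder wins the item, but every bidder pays their own bid.
Bids in order: 137 (F) > 135 (D) > 128 (G) > 85 (C) > 78 (E) > 71 (B) > …
Every bidder forfeits their bid regardless of winning.
Revenue = 52 + 71 + 85 + 135 + 78 + 137 + 128 = €686.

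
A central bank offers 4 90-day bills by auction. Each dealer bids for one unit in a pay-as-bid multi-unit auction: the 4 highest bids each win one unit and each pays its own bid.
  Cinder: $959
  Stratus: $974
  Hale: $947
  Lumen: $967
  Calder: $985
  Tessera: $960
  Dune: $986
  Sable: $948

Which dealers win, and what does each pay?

Dune $986, Calder $985, Stratus $974, Lumen $967

Bids ranked high→low: 986 (Dune), 985 (Calder), 974 (Stratus), 967 (Lumen), 960 (Tessera), 959 (Cinder), …
Winners (4 units): Dune, Calder, Stratus, Lumen.
Each winner pays its own bid: Dune $986, Calder $985, Stratus $974, Lumen $967.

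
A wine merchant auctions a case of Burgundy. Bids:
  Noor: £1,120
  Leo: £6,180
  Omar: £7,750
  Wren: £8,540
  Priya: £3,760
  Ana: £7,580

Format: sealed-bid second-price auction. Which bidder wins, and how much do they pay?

Wren pays £7,750

Rule: the highest bidder wins and pays the second-highest bid.
Sorting bids: 8,540 (Wren) > 7,750 (Omar) > 7,580 (Ana) > 6,180 (Leo) > 3,760 (Priya) > 1,120 (Noor)
Second-price: Wren pays Omar's bid of £7,750.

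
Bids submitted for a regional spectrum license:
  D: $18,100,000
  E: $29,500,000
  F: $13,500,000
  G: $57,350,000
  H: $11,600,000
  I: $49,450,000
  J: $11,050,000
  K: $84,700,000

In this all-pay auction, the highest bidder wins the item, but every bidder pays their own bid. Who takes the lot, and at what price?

Rule: the highest bidder wins the item, but every bidder pays their own bid.
Sorting bids: 84,700,000 (K) > 57,350,000 (G) > 49,450,000 (I) > 29,500,000 (E) > 18,100,000 (D) > 13,500,000 (F) > …
K is highest and takes the item; every bidder forfeits their bid.

K pays $84,700,000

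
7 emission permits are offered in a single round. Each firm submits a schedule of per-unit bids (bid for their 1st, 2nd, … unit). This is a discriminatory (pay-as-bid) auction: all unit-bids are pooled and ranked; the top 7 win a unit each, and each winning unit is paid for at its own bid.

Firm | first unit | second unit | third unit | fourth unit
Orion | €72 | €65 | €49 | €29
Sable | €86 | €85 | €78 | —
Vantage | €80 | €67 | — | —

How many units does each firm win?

Orion 2, Sable 3, Vantage 2

Merging the schedules and taking the best 7: 86 (Sable-1), 85 (Sable-2), 80 (Vantage-1), 78 (Sable-3), 72 (Orion-1), 67 (Vantage-2), 65 (Orion-2)
Next rejected bid: €49 (not a price — pay-as-bid).
Allocation: Orion 2, Sable 3, Vantage 2.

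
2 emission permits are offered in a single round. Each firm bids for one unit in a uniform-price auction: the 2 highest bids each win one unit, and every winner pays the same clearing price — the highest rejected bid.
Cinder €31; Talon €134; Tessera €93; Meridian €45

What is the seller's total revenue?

Total revenue: €90

Bids ranked high→low: 134 (Talon), 93 (Tessera), 45 (Meridian), 31 (Cinder)
Winners (2 units): Talon, Tessera.
First losing bid is Meridian's €45, which sets the uniform price.
Total revenue = 2 × €45 = €90.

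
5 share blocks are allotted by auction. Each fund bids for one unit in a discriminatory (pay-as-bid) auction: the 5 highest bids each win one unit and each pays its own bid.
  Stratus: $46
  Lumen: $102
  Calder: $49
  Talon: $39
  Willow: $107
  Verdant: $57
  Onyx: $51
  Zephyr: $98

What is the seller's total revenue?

Total revenue: $415

Sorting: 107 (Willow), 102 (Lumen), 98 (Zephyr), 57 (Verdant), 51 (Onyx), 49 (Calder), 46 (Stratus), …
Top 5: Willow, Lumen, Zephyr, Verdant, Onyx.
Total revenue = 107 + 102 + 98 + 57 + 51 = $415.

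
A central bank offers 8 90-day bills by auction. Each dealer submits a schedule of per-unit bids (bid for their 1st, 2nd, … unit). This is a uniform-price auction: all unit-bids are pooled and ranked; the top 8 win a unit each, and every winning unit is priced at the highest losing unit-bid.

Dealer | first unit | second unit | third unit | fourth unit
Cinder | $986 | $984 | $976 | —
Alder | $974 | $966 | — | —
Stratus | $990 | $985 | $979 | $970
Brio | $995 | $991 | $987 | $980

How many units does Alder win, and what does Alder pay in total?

Alder: 0 units, pays $0

All unit-bids, highest first — top 8: 995 (Brio-1), 991 (Brio-2), 990 (Stratus-1), 987 (Brio-3), 986 (Cinder-1), 985 (Stratus-2), 984 (Cinder-2), 980 (Brio-4)
First bid not allocated: $979.
Alder wins 0 unit(s) at $979 each.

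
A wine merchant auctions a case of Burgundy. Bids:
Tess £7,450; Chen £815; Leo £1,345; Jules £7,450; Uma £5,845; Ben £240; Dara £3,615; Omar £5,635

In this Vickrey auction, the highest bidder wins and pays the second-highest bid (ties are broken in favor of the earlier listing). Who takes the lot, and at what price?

Rule: the highest bidder wins and pays the second-highest bid.
Bids ranked: 7,450 (Tess) > 7,450 (Jules) > 5,845 (Uma) > 5,635 (Omar) > 3,615 (Dara) > 1,345 (Leo) > …
Tie at £7,450 → Tess wins by tie-break.
Tess wins with the highest bid; price is set by the runner-up at £7,450.

Tess pays £7,450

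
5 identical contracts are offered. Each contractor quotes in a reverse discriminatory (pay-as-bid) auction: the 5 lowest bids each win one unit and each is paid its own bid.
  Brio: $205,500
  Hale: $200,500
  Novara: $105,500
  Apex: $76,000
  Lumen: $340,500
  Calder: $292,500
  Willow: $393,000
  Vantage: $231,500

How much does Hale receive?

Hale is paid $200,500

Ordering the bids: 76,000 (Apex), 105,500 (Novara), 200,500 (Hale), 205,500 (Brio), 231,500 (Vantage), 292,500 (Calder), 340,500 (Lumen), …
The 5 lowest are Apex, Novara, Hale, Brio, Vantage.
Hale wins → own bid $200,500.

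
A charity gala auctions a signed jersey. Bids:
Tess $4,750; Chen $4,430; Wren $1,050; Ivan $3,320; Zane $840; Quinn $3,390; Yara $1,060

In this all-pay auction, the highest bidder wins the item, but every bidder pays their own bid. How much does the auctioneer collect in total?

All-pay auction: the highest bidder wins the item, but every bidder pays their own bid.
Sorting bids: 4,750 (Tess) > 4,430 (Chen) > 3,390 (Quinn) > 3,320 (Ivan) > 1,060 (Yara) > 1,050 (Wren) > …
Every bidder forfeits their bid regardless of winning.
Revenue = 4,750 + 4,430 + 1,050 + 3,320 + 840 + 3,390 + 1,060 = $18,840.

Total revenue: $18,840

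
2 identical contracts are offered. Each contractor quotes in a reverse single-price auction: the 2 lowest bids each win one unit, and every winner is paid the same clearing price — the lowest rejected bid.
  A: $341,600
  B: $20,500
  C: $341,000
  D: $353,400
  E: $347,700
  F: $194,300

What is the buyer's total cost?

Bids ranked low→high: 20,500 (B), 194,300 (F), 341,000 (C), 341,600 (A), …
Lowest 2: B, F.
Clearing price = lowest rejected bid = $341,000.
Total cost = 2 × $341,000 = $682,000.

Total cost: $682,000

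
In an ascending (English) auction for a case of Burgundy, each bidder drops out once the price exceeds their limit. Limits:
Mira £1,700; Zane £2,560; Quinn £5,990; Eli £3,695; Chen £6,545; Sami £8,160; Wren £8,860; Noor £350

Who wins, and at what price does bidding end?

Wren wins at £8,160

Ascending (English) auction: the price rises until one bidder remains; the winner pays the price at which the last rival dropped out.
Sorting limits: 8,860 (Wren) > 8,160 (Sami) > 6,545 (Chen) > 5,990 (Quinn) > 3,695 (Eli) > 2,560 (Zane) > …
Sami is the last rival to drop out, at £8,160; Wren remains and wins at that price.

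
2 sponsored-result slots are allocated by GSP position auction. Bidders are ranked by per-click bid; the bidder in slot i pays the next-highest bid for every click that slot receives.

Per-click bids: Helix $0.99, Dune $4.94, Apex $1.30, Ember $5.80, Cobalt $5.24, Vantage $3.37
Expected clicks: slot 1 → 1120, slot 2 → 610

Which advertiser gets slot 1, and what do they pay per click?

Ember; $5.24 per click

Per-click bids in order: $5.80 (Ember) > $5.24 (Cobalt) > $4.94 (Dune) > …
Slot 1 goes to the first-ranked bidder, Ember, who pays the next bid down: $5.24/click.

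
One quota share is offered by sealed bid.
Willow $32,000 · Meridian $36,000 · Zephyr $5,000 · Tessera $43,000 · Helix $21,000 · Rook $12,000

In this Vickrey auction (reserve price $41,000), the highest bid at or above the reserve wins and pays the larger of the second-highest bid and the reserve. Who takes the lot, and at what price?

Rule: the highest bid at or above the reserve wins and pays the larger of the second-highest bid and the reserve.
Bids ranked: 43,000 (Tessera) > 36,000 (Meridian) > 32,000 (Willow) > 21,000 (Helix) > 12,000 (Rook) > 5,000 (Zephyr)
Tessera has the top bid at or above the reserve ($43,000).
max(second-highest $36,000, reserve $41,000) = $41,000.

Tessera pays $41,000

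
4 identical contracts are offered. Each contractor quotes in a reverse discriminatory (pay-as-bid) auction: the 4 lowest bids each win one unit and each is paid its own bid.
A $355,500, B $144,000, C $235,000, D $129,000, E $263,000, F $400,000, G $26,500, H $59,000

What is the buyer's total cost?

Total cost: $358,500

Sorting: 26,500 (G), 59,000 (H), 129,000 (D), 144,000 (B), 235,000 (C), 263,000 (E), …
The 4 lowest are G, H, D, B.
Total cost = 26,500 + 59,000 + 129,000 + 144,000 = $358,500.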